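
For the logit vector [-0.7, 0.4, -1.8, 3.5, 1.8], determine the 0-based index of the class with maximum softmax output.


Softmax is a monotonic transformation, so it preserves the argmax.
We need to find the index of the maximum logit.
Index 0: -0.7
Index 1: 0.4
Index 2: -1.8
Index 3: 3.5
Index 4: 1.8
Maximum logit = 3.5 at index 3

3


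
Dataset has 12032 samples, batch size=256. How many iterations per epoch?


Iterations per epoch = dataset_size / batch_size
= 12032 / 256
= 47

47


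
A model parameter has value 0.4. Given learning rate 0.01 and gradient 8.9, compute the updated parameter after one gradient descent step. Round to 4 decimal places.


w_new = w_old - lr * gradient
= 0.4 - 0.01 * 8.9
= 0.4 - (0.089)
= 0.3110

0.3110


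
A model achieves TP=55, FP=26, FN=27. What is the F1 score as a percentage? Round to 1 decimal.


Precision = TP / (TP + FP) = 55 / 81 = 0.679
Recall = TP / (TP + FN) = 55 / 82 = 0.6707
F1 = 2 * P * R / (P + R)
= 2 * 0.679 * 0.6707 / (0.679 + 0.6707)
= 0.9109 / 1.3497
= 0.6748
As percentage: 67.5%

67.5


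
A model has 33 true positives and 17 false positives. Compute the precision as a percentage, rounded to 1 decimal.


Precision = TP / (TP + FP) * 100
= 33 / (33 + 17)
= 33 / 50
= 0.66
= 66.0%

66.0


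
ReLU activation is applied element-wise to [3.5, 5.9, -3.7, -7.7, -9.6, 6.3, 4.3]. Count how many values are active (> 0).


ReLU(x) = max(0, x) for each element:
ReLU(3.5) = 3.5
ReLU(5.9) = 5.9
ReLU(-3.7) = 0
ReLU(-7.7) = 0
ReLU(-9.6) = 0
ReLU(6.3) = 6.3
ReLU(4.3) = 4.3
Active neurons (>0): 4

4


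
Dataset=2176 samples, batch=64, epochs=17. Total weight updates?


Iterations per epoch = 2176 / 64 = 34
Total updates = iterations_per_epoch * epochs
= 34 * 17
= 578

578


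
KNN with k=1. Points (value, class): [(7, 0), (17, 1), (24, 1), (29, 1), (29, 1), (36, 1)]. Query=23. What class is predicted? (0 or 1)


Distances from query 23:
Point 24 (class 1): distance = 1
K=1 nearest neighbors: classes = [1]
Votes for class 1: 1 / 1
Majority vote => class 1

1


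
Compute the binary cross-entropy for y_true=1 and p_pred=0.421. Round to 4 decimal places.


For y=1: Loss = -log(p)
= -log(0.421)
= -(-0.8651)
= 0.8651

0.8651


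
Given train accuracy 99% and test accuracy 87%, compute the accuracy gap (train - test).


Gap = train_accuracy - test_accuracy
= 99 - 87
= 12%
This gap suggests the model is overfitting.

12


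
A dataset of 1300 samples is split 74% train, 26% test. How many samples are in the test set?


Train samples = 1300 * 74% = 962
Test samples = 1300 - 962
= 338

338


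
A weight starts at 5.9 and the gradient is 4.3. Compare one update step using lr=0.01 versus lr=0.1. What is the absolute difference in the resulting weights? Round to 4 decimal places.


With lr=0.01: w_new = 5.9 - 0.01 * 4.3 = 5.857
With lr=0.1: w_new = 5.9 - 0.1 * 4.3 = 5.47
Absolute difference = |5.857 - 5.47|
= 0.3870

0.3870


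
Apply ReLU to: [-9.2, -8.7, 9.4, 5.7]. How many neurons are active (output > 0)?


ReLU(x) = max(0, x) for each element:
ReLU(-9.2) = 0
ReLU(-8.7) = 0
ReLU(9.4) = 9.4
ReLU(5.7) = 5.7
Active neurons (>0): 2

2


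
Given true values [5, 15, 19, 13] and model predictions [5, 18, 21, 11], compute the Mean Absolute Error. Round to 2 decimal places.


Absolute errors: [0, 3, 2, 2]
Sum of absolute errors = 7
MAE = 7 / 4 = 1.75

1.75


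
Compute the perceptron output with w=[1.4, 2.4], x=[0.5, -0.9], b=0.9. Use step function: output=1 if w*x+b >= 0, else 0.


z = w . x + b
= 1.4*0.5 + 2.4*-0.9 + 0.9
= 0.7 + -2.16 + 0.9
= -1.46 + 0.9
= -0.56
Since z = -0.56 < 0, output = 0

0


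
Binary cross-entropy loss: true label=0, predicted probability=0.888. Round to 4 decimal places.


For y=0: Loss = -log(1-p)
= -log(1 - 0.888)
= -log(0.112)
= -(-2.1893)
= 2.1893

2.1893


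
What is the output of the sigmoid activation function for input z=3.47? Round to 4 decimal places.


sigmoid(z) = 1 / (1 + exp(-z))
exp(-(3.47)) = exp(-3.47) = 0.0311
1 + 0.0311 = 1.0311
1 / 1.0311 = 0.9698

0.9698


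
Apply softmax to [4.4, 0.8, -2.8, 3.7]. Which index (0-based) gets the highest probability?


Softmax is a monotonic transformation, so it preserves the argmax.
We need to find the index of the maximum logit.
Index 0: 4.4
Index 1: 0.8
Index 2: -2.8
Index 3: 3.7
Maximum logit = 4.4 at index 0

0


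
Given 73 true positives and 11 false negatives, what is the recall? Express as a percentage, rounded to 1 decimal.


Recall = TP / (TP + FN) * 100
= 73 / (73 + 11)
= 73 / 84
= 0.869
= 86.9%

86.9


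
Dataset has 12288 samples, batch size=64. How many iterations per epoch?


Iterations per epoch = dataset_size / batch_size
= 12288 / 64
= 192

192


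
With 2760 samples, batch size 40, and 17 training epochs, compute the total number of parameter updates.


Iterations per epoch = 2760 / 40 = 69
Total updates = iterations_per_epoch * epochs
= 69 * 17
= 1173

1173


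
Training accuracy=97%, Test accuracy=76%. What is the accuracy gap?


Gap = train_accuracy - test_accuracy
= 97 - 76
= 21%
This large gap strongly indicates overfitting.

21


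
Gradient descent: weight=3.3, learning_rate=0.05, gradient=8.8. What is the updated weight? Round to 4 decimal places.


w_new = w_old - lr * gradient
= 3.3 - 0.05 * 8.8
= 3.3 - (0.44)
= 2.8600

2.8600


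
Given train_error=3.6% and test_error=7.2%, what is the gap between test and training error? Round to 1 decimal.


Generalization gap = test_error - train_error
= 7.2 - 3.6
= 3.6%
A moderate gap.

3.6


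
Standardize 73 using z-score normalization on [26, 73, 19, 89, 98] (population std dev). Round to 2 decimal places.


Mean = (26 + 73 + 19 + 89 + 98) / 5 = 61.0
Variance = sum((x_i - mean)^2) / n = 1057.2
Std = sqrt(1057.2) = 32.5146
Z = (x - mean) / std
= (73 - 61.0) / 32.5146
= 12.0 / 32.5146
= 0.37

0.37


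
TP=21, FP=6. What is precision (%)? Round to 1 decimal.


Precision = TP / (TP + FP) * 100
= 21 / (21 + 6)
= 21 / 27
= 0.7778
= 77.8%

77.8


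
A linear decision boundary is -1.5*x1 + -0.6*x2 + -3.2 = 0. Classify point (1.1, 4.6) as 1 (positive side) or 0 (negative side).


Compute -1.5 * 1.1 + -0.6 * 4.6 + -3.2
= -1.65 + -2.76 + -3.2
= -7.61
Since -7.61 < 0, the point is on the negative side.

0


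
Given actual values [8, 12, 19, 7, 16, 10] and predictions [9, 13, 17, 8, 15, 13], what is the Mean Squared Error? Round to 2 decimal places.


Differences: [-1, -1, 2, -1, 1, -3]
Squared errors: [1, 1, 4, 1, 1, 9]
Sum of squared errors = 17
MSE = 17 / 6 = 2.83

2.83


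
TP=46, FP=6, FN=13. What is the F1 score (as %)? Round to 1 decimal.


Precision = TP / (TP + FP) = 46 / 52 = 0.8846
Recall = TP / (TP + FN) = 46 / 59 = 0.7797
F1 = 2 * P * R / (P + R)
= 2 * 0.8846 * 0.7797 / (0.8846 + 0.7797)
= 1.3794 / 1.6643
= 0.8288
As percentage: 82.9%

82.9


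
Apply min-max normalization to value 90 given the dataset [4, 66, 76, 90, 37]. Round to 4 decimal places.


Min = 4, Max = 90
Range = 90 - 4 = 86
Scaled = (x - min) / (max - min)
= (90 - 4) / 86
= 86 / 86
= 1.0000

1.0000


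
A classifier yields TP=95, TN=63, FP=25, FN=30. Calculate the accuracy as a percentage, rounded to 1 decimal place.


Accuracy = (TP + TN) / (TP + TN + FP + FN) * 100
= (95 + 63) / (95 + 63 + 25 + 30)
= 158 / 213
= 0.7418
= 74.2%

74.2


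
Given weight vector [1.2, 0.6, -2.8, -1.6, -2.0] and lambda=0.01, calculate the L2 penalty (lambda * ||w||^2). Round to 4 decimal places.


Squaring each weight:
1.2^2 = 1.44
0.6^2 = 0.36
(-2.8)^2 = 7.84
(-1.6)^2 = 2.56
(-2.0)^2 = 4.0
Sum of squares = 16.2
Penalty = 0.01 * 16.2 = 0.1620

0.1620


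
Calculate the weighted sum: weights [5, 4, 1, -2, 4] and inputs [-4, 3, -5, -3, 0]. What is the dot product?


Element-wise products:
5 * -4 = -20
4 * 3 = 12
1 * -5 = -5
-2 * -3 = 6
4 * 0 = 0
Sum = -20 + 12 + -5 + 6 + 0
= -7

-7


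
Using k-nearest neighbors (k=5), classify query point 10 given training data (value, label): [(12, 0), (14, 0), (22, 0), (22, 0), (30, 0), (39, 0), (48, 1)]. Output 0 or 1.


Distances from query 10:
Point 12 (class 0): distance = 2
Point 14 (class 0): distance = 4
Point 22 (class 0): distance = 12
Point 22 (class 0): distance = 12
Point 30 (class 0): distance = 20
K=5 nearest neighbors: classes = [0, 0, 0, 0, 0]
Votes for class 1: 0 / 5
Majority vote => class 0

0


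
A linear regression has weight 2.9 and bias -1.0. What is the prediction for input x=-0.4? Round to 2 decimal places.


y = 2.9 * -0.4 + (-1.0)
= -1.16 + (-1.0)
= -2.16

-2.16


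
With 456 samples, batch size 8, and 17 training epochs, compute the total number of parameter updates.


Iterations per epoch = 456 / 8 = 57
Total updates = iterations_per_epoch * epochs
= 57 * 17
= 969

969


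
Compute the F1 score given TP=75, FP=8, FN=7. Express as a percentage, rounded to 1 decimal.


Precision = TP / (TP + FP) = 75 / 83 = 0.9036
Recall = TP / (TP + FN) = 75 / 82 = 0.9146
F1 = 2 * P * R / (P + R)
= 2 * 0.9036 * 0.9146 / (0.9036 + 0.9146)
= 1.653 / 1.8182
= 0.9091
As percentage: 90.9%

90.9


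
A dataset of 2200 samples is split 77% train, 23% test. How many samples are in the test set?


Train samples = 2200 * 77% = 1694
Test samples = 2200 - 1694
= 506

506


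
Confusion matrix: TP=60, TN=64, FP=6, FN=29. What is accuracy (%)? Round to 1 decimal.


Accuracy = (TP + TN) / (TP + TN + FP + FN) * 100
= (60 + 64) / (60 + 64 + 6 + 29)
= 124 / 159
= 0.7799
= 78.0%

78.0


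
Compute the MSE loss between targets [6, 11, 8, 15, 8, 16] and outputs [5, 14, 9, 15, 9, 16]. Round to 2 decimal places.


Differences: [1, -3, -1, 0, -1, 0]
Squared errors: [1, 9, 1, 0, 1, 0]
Sum of squared errors = 12
MSE = 12 / 6 = 2.00

2.00


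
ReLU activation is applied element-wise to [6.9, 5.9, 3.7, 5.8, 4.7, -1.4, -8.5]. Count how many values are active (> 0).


ReLU(x) = max(0, x) for each element:
ReLU(6.9) = 6.9
ReLU(5.9) = 5.9
ReLU(3.7) = 3.7
ReLU(5.8) = 5.8
ReLU(4.7) = 4.7
ReLU(-1.4) = 0
ReLU(-8.5) = 0
Active neurons (>0): 5

5


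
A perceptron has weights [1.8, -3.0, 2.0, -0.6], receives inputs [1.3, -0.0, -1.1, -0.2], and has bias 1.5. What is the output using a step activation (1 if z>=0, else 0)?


z = w . x + b
= 1.8*1.3 + -3.0*-0.0 + 2.0*-1.1 + -0.6*-0.2 + 1.5
= 2.34 + 0.0 + -2.2 + 0.12 + 1.5
= 0.26 + 1.5
= 1.76
Since z = 1.76 >= 0, output = 1

1


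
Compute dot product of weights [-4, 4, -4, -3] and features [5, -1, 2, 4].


Element-wise products:
-4 * 5 = -20
4 * -1 = -4
-4 * 2 = -8
-3 * 4 = -12
Sum = -20 + -4 + -8 + -12
= -44

-44


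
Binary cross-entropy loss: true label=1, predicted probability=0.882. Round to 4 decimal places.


For y=1: Loss = -log(p)
= -log(0.882)
= -(-0.1256)
= 0.1256

0.1256


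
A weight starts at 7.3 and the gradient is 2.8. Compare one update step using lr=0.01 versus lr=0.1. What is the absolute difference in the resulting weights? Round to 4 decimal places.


With lr=0.01: w_new = 7.3 - 0.01 * 2.8 = 7.272
With lr=0.1: w_new = 7.3 - 0.1 * 2.8 = 7.02
Absolute difference = |7.272 - 7.02|
= 0.2520

0.2520


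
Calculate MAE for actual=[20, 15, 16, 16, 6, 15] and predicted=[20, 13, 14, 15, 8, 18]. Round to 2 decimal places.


Absolute errors: [0, 2, 2, 1, 2, 3]
Sum of absolute errors = 10
MAE = 10 / 6 = 1.67

1.67


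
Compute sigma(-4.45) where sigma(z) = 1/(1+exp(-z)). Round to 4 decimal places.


sigmoid(z) = 1 / (1 + exp(-z))
exp(-(-4.45)) = exp(4.45) = 85.6269
1 + 85.6269 = 86.6269
1 / 86.6269 = 0.0115

0.0115


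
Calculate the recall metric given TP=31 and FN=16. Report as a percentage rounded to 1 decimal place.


Recall = TP / (TP + FN) * 100
= 31 / (31 + 16)
= 31 / 47
= 0.6596
= 66.0%

66.0


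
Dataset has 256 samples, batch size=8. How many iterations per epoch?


Iterations per epoch = dataset_size / batch_size
= 256 / 8
= 32

32


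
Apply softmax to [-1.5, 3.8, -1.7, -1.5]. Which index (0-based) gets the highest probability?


Softmax is a monotonic transformation, so it preserves the argmax.
We need to find the index of the maximum logit.
Index 0: -1.5
Index 1: 3.8
Index 2: -1.7
Index 3: -1.5
Maximum logit = 3.8 at index 1

1


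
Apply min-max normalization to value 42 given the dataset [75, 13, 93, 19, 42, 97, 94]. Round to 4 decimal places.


Min = 13, Max = 97
Range = 97 - 13 = 84
Scaled = (x - min) / (max - min)
= (42 - 13) / 84
= 29 / 84
= 0.3452

0.3452


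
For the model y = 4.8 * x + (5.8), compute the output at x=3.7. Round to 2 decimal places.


y = 4.8 * 3.7 + (5.8)
= 17.76 + (5.8)
= 23.56

23.56


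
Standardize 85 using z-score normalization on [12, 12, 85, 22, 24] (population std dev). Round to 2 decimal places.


Mean = (12 + 12 + 85 + 22 + 24) / 5 = 31.0
Variance = sum((x_i - mean)^2) / n = 753.6
Std = sqrt(753.6) = 27.4518
Z = (x - mean) / std
= (85 - 31.0) / 27.4518
= 54.0 / 27.4518
= 1.97

1.97


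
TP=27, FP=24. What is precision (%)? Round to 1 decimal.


Precision = TP / (TP + FP) * 100
= 27 / (27 + 24)
= 27 / 51
= 0.5294
= 52.9%

52.9


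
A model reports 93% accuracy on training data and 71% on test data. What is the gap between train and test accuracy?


Gap = train_accuracy - test_accuracy
= 93 - 71
= 22%
This large gap strongly indicates overfitting.

22


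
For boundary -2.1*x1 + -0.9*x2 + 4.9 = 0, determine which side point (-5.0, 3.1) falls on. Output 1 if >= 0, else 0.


Compute -2.1 * -5.0 + -0.9 * 3.1 + 4.9
= 10.5 + -2.79 + 4.9
= 12.61
Since 12.61 >= 0, the point is on the positive side.

1


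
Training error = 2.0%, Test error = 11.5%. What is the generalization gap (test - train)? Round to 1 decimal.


Generalization gap = test_error - train_error
= 11.5 - 2.0
= 9.5%
A moderate gap.

9.5


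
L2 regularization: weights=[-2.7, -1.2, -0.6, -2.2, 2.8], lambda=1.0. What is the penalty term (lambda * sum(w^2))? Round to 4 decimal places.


Squaring each weight:
(-2.7)^2 = 7.29
(-1.2)^2 = 1.44
(-0.6)^2 = 0.36
(-2.2)^2 = 4.84
2.8^2 = 7.84
Sum of squares = 21.77
Penalty = 1.0 * 21.77 = 21.7700

21.7700


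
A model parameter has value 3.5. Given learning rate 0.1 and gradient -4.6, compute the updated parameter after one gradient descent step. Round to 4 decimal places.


w_new = w_old - lr * gradient
= 3.5 - 0.1 * -4.6
= 3.5 - (-0.46)
= 3.9600

3.9600


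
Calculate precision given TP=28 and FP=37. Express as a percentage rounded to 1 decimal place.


Precision = TP / (TP + FP) * 100
= 28 / (28 + 37)
= 28 / 65
= 0.4308
= 43.1%

43.1


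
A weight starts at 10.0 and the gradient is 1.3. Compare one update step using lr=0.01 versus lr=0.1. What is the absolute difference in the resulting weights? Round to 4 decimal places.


With lr=0.01: w_new = 10.0 - 0.01 * 1.3 = 9.987
With lr=0.1: w_new = 10.0 - 0.1 * 1.3 = 9.87
Absolute difference = |9.987 - 9.87|
= 0.1170

0.1170


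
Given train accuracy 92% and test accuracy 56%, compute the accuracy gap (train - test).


Gap = train_accuracy - test_accuracy
= 92 - 56
= 36%
This large gap strongly indicates overfitting.

36


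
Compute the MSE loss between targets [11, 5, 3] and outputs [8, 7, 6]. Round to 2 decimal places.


Differences: [3, -2, -3]
Squared errors: [9, 4, 9]
Sum of squared errors = 22
MSE = 22 / 3 = 7.33

7.33


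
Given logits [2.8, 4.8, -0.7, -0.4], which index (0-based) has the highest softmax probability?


Softmax is a monotonic transformation, so it preserves the argmax.
We need to find the index of the maximum logit.
Index 0: 2.8
Index 1: 4.8
Index 2: -0.7
Index 3: -0.4
Maximum logit = 4.8 at index 1

1


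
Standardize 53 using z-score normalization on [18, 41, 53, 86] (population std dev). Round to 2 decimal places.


Mean = (18 + 41 + 53 + 86) / 4 = 49.5
Variance = sum((x_i - mean)^2) / n = 602.25
Std = sqrt(602.25) = 24.5408
Z = (x - mean) / std
= (53 - 49.5) / 24.5408
= 3.5 / 24.5408
= 0.14

0.14


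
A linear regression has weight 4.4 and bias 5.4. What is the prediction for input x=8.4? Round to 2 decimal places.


y = 4.4 * 8.4 + (5.4)
= 36.96 + (5.4)
= 42.36

42.36


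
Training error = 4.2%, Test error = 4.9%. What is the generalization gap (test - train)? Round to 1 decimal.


Generalization gap = test_error - train_error
= 4.9 - 4.2
= 0.7%
A small gap suggests good generalization.

0.7


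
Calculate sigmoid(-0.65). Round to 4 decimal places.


sigmoid(z) = 1 / (1 + exp(-z))
exp(-(-0.65)) = exp(0.65) = 1.9155
1 + 1.9155 = 2.9155
1 / 2.9155 = 0.3430

0.3430


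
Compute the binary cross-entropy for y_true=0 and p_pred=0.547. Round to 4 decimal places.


For y=0: Loss = -log(1-p)
= -log(1 - 0.547)
= -log(0.453)
= -(-0.7919)
= 0.7919

0.7919


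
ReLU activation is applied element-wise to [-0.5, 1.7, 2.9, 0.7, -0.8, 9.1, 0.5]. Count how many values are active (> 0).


ReLU(x) = max(0, x) for each element:
ReLU(-0.5) = 0
ReLU(1.7) = 1.7
ReLU(2.9) = 2.9
ReLU(0.7) = 0.7
ReLU(-0.8) = 0
ReLU(9.1) = 9.1
ReLU(0.5) = 0.5
Active neurons (>0): 5

5


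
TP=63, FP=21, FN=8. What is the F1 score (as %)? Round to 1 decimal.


Precision = TP / (TP + FP) = 63 / 84 = 0.75
Recall = TP / (TP + FN) = 63 / 71 = 0.8873
F1 = 2 * P * R / (P + R)
= 2 * 0.75 * 0.8873 / (0.75 + 0.8873)
= 1.331 / 1.6373
= 0.8129
As percentage: 81.3%

81.3


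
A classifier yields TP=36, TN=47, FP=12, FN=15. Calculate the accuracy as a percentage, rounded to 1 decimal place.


Accuracy = (TP + TN) / (TP + TN + FP + FN) * 100
= (36 + 47) / (36 + 47 + 12 + 15)
= 83 / 110
= 0.7545
= 75.5%

75.5


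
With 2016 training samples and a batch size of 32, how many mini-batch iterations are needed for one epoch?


Iterations per epoch = dataset_size / batch_size
= 2016 / 32
= 63

63


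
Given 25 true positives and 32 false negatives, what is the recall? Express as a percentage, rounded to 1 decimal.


Recall = TP / (TP + FN) * 100
= 25 / (25 + 32)
= 25 / 57
= 0.4386
= 43.9%

43.9


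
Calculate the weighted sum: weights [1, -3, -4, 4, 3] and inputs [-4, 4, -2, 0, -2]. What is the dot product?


Element-wise products:
1 * -4 = -4
-3 * 4 = -12
-4 * -2 = 8
4 * 0 = 0
3 * -2 = -6
Sum = -4 + -12 + 8 + 0 + -6
= -14

-14


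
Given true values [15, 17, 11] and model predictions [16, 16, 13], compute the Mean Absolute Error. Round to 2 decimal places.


Absolute errors: [1, 1, 2]
Sum of absolute errors = 4
MAE = 4 / 3 = 1.33

1.33


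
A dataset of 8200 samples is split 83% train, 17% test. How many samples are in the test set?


Train samples = 8200 * 83% = 6806
Test samples = 8200 - 6806
= 1394

1394


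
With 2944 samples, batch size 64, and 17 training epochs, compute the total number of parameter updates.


Iterations per epoch = 2944 / 64 = 46
Total updates = iterations_per_epoch * epochs
= 46 * 17
= 782

782


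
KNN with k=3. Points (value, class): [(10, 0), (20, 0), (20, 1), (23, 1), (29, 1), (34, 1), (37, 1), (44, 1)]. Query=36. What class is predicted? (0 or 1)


Distances from query 36:
Point 37 (class 1): distance = 1
Point 34 (class 1): distance = 2
Point 29 (class 1): distance = 7
K=3 nearest neighbors: classes = [1, 1, 1]
Votes for class 1: 3 / 3
Majority vote => class 1

1


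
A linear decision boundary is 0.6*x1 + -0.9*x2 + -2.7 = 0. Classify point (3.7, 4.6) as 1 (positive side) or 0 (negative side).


Compute 0.6 * 3.7 + -0.9 * 4.6 + -2.7
= 2.22 + -4.14 + -2.7
= -4.62
Since -4.62 < 0, the point is on the negative side.

0


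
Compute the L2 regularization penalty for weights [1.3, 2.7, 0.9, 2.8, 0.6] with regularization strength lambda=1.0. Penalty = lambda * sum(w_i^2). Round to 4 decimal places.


Squaring each weight:
1.3^2 = 1.69
2.7^2 = 7.29
0.9^2 = 0.81
2.8^2 = 7.84
0.6^2 = 0.36
Sum of squares = 17.99
Penalty = 1.0 * 17.99 = 17.9900

17.9900


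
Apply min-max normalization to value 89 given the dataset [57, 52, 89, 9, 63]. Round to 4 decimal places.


Min = 9, Max = 89
Range = 89 - 9 = 80
Scaled = (x - min) / (max - min)
= (89 - 9) / 80
= 80 / 80
= 1.0000

1.0000


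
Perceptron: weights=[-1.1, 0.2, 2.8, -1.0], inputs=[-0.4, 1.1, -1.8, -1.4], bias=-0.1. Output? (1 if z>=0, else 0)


z = w . x + b
= -1.1*-0.4 + 0.2*1.1 + 2.8*-1.8 + -1.0*-1.4 + -0.1
= 0.44 + 0.22 + -5.04 + 1.4 + -0.1
= -2.98 + -0.1
= -3.08
Since z = -3.08 < 0, output = 0

0


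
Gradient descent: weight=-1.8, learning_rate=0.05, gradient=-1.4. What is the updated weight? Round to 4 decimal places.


w_new = w_old - lr * gradient
= -1.8 - 0.05 * -1.4
= -1.8 - (-0.07)
= -1.7300

-1.7300


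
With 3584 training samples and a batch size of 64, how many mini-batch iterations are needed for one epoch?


Iterations per epoch = dataset_size / batch_size
= 3584 / 64
= 56

56


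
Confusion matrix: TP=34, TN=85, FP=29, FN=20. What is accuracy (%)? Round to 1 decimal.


Accuracy = (TP + TN) / (TP + TN + FP + FN) * 100
= (34 + 85) / (34 + 85 + 29 + 20)
= 119 / 168
= 0.7083
= 70.8%

70.8


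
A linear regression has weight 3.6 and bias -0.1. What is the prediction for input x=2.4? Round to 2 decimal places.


y = 3.6 * 2.4 + (-0.1)
= 8.64 + (-0.1)
= 8.54

8.54


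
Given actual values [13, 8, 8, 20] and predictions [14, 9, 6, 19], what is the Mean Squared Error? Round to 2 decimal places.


Differences: [-1, -1, 2, 1]
Squared errors: [1, 1, 4, 1]
Sum of squared errors = 7
MSE = 7 / 4 = 1.75

1.75


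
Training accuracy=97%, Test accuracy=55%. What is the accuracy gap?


Gap = train_accuracy - test_accuracy
= 97 - 55
= 42%
This large gap strongly indicates overfitting.

42


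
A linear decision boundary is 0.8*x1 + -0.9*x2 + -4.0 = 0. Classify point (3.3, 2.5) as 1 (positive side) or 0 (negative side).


Compute 0.8 * 3.3 + -0.9 * 2.5 + -4.0
= 2.64 + -2.25 + -4.0
= -3.61
Since -3.61 < 0, the point is on the negative side.

0


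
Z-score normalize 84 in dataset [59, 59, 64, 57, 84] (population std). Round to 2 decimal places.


Mean = (59 + 59 + 64 + 57 + 84) / 5 = 64.6
Variance = sum((x_i - mean)^2) / n = 99.44
Std = sqrt(99.44) = 9.972
Z = (x - mean) / std
= (84 - 64.6) / 9.972
= 19.4 / 9.972
= 1.95

1.95


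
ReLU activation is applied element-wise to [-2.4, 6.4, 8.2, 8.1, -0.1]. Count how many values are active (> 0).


ReLU(x) = max(0, x) for each element:
ReLU(-2.4) = 0
ReLU(6.4) = 6.4
ReLU(8.2) = 8.2
ReLU(8.1) = 8.1
ReLU(-0.1) = 0
Active neurons (>0): 3

3


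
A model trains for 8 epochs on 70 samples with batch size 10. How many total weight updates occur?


Iterations per epoch = 70 / 10 = 7
Total updates = iterations_per_epoch * epochs
= 7 * 8
= 56

56


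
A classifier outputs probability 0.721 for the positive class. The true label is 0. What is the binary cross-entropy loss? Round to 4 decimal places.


For y=0: Loss = -log(1-p)
= -log(1 - 0.721)
= -log(0.279)
= -(-1.2765)
= 1.2765

1.2765


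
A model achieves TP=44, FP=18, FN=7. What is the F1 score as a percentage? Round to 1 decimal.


Precision = TP / (TP + FP) = 44 / 62 = 0.7097
Recall = TP / (TP + FN) = 44 / 51 = 0.8627
F1 = 2 * P * R / (P + R)
= 2 * 0.7097 * 0.8627 / (0.7097 + 0.8627)
= 1.2245 / 1.5724
= 0.7788
As percentage: 77.9%

77.9


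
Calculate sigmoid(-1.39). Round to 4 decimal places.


sigmoid(z) = 1 / (1 + exp(-z))
exp(-(-1.39)) = exp(1.39) = 4.0149
1 + 4.0149 = 5.0149
1 / 5.0149 = 0.1994

0.1994


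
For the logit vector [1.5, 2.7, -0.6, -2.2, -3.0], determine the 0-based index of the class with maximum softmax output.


Softmax is a monotonic transformation, so it preserves the argmax.
We need to find the index of the maximum logit.
Index 0: 1.5
Index 1: 2.7
Index 2: -0.6
Index 3: -2.2
Index 4: -3.0
Maximum logit = 2.7 at index 1

1


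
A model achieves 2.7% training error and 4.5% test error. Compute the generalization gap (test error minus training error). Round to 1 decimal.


Generalization gap = test_error - train_error
= 4.5 - 2.7
= 1.8%
A small gap suggests good generalization.

1.8


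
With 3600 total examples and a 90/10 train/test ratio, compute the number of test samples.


Train samples = 3600 * 90% = 3240
Test samples = 3600 - 3240
= 360

360


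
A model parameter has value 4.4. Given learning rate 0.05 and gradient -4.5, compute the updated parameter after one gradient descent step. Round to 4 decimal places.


w_new = w_old - lr * gradient
= 4.4 - 0.05 * -4.5
= 4.4 - (-0.225)
= 4.6250

4.6250


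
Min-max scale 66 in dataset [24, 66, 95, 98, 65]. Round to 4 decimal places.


Min = 24, Max = 98
Range = 98 - 24 = 74
Scaled = (x - min) / (max - min)
= (66 - 24) / 74
= 42 / 74
= 0.5676

0.5676


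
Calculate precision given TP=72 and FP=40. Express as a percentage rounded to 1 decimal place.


Precision = TP / (TP + FP) * 100
= 72 / (72 + 40)
= 72 / 112
= 0.6429
= 64.3%

64.3


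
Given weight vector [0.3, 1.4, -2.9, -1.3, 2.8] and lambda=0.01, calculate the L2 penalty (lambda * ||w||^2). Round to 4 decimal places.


Squaring each weight:
0.3^2 = 0.09
1.4^2 = 1.96
(-2.9)^2 = 8.41
(-1.3)^2 = 1.69
2.8^2 = 7.84
Sum of squares = 19.99
Penalty = 0.01 * 19.99 = 0.1999

0.1999


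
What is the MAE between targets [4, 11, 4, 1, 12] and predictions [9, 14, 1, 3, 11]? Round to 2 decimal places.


Absolute errors: [5, 3, 3, 2, 1]
Sum of absolute errors = 14
MAE = 14 / 5 = 2.80

2.80


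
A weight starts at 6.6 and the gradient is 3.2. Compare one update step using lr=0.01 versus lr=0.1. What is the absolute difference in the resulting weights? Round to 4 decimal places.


With lr=0.01: w_new = 6.6 - 0.01 * 3.2 = 6.568
With lr=0.1: w_new = 6.6 - 0.1 * 3.2 = 6.28
Absolute difference = |6.568 - 6.28|
= 0.2880

0.2880


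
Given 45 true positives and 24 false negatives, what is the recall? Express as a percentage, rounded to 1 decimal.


Recall = TP / (TP + FN) * 100
= 45 / (45 + 24)
= 45 / 69
= 0.6522
= 65.2%

65.2


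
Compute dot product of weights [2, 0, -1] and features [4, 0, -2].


Element-wise products:
2 * 4 = 8
0 * 0 = 0
-1 * -2 = 2
Sum = 8 + 0 + 2
= 10

10


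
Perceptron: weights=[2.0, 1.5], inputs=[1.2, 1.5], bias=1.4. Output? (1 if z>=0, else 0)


z = w . x + b
= 2.0*1.2 + 1.5*1.5 + 1.4
= 2.4 + 2.25 + 1.4
= 4.65 + 1.4
= 6.05
Since z = 6.05 >= 0, output = 1

1


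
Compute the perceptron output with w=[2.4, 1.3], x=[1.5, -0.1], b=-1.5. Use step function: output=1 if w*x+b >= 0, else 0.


z = w . x + b
= 2.4*1.5 + 1.3*-0.1 + -1.5
= 3.6 + -0.13 + -1.5
= 3.47 + -1.5
= 1.97
Since z = 1.97 >= 0, output = 1

1


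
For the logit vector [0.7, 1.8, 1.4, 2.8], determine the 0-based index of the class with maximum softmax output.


Softmax is a monotonic transformation, so it preserves the argmax.
We need to find the index of the maximum logit.
Index 0: 0.7
Index 1: 1.8
Index 2: 1.4
Index 3: 2.8
Maximum logit = 2.8 at index 3

3


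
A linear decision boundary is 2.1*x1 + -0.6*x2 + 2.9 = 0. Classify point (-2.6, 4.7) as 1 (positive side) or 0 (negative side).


Compute 2.1 * -2.6 + -0.6 * 4.7 + 2.9
= -5.46 + -2.82 + 2.9
= -5.38
Since -5.38 < 0, the point is on the negative side.

0


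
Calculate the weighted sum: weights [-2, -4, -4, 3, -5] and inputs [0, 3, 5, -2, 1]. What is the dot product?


Element-wise products:
-2 * 0 = 0
-4 * 3 = -12
-4 * 5 = -20
3 * -2 = -6
-5 * 1 = -5
Sum = 0 + -12 + -20 + -6 + -5
= -43

-43


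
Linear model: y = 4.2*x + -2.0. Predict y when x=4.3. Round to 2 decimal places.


y = 4.2 * 4.3 + (-2.0)
= 18.06 + (-2.0)
= 16.06

16.06


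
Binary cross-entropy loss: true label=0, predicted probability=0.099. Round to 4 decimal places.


For y=0: Loss = -log(1-p)
= -log(1 - 0.099)
= -log(0.901)
= -(-0.1043)
= 0.1043

0.1043


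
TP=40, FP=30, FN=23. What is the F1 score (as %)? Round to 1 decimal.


Precision = TP / (TP + FP) = 40 / 70 = 0.5714
Recall = TP / (TP + FN) = 40 / 63 = 0.6349
F1 = 2 * P * R / (P + R)
= 2 * 0.5714 * 0.6349 / (0.5714 + 0.6349)
= 0.7256 / 1.2063
= 0.6015
As percentage: 60.2%

60.2


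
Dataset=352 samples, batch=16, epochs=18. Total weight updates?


Iterations per epoch = 352 / 16 = 22
Total updates = iterations_per_epoch * epochs
= 22 * 18
= 396

396


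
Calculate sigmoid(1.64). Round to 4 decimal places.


sigmoid(z) = 1 / (1 + exp(-z))
exp(-(1.64)) = exp(-1.64) = 0.194
1 + 0.194 = 1.194
1 / 1.194 = 0.8375

0.8375


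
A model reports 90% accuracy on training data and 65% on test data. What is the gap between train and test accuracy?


Gap = train_accuracy - test_accuracy
= 90 - 65
= 25%
This large gap strongly indicates overfitting.

25


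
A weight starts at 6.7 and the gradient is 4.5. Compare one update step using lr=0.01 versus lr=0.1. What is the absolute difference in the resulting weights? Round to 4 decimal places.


With lr=0.01: w_new = 6.7 - 0.01 * 4.5 = 6.655
With lr=0.1: w_new = 6.7 - 0.1 * 4.5 = 6.25
Absolute difference = |6.655 - 6.25|
= 0.4050

0.4050


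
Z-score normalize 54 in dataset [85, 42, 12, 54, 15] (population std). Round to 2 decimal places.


Mean = (85 + 42 + 12 + 54 + 15) / 5 = 41.6
Variance = sum((x_i - mean)^2) / n = 724.24
Std = sqrt(724.24) = 26.9117
Z = (x - mean) / std
= (54 - 41.6) / 26.9117
= 12.4 / 26.9117
= 0.46

0.46


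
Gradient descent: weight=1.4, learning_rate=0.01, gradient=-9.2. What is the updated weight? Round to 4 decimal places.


w_new = w_old - lr * gradient
= 1.4 - 0.01 * -9.2
= 1.4 - (-0.092)
= 1.4920

1.4920


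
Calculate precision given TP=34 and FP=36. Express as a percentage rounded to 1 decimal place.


Precision = TP / (TP + FP) * 100
= 34 / (34 + 36)
= 34 / 70
= 0.4857
= 48.6%

48.6


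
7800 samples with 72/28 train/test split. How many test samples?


Train samples = 7800 * 72% = 5616
Test samples = 7800 - 5616
= 2184

2184


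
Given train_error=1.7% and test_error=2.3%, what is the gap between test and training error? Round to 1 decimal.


Generalization gap = test_error - train_error
= 2.3 - 1.7
= 0.6%
A small gap suggests good generalization.

0.6


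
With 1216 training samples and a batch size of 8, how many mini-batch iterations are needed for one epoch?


Iterations per epoch = dataset_size / batch_size
= 1216 / 8
= 152

152


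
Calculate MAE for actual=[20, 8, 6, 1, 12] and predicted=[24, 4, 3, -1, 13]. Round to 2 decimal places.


Absolute errors: [4, 4, 3, 2, 1]
Sum of absolute errors = 14
MAE = 14 / 5 = 2.80

2.80


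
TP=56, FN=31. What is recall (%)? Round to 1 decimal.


Recall = TP / (TP + FN) * 100
= 56 / (56 + 31)
= 56 / 87
= 0.6437
= 64.4%

64.4


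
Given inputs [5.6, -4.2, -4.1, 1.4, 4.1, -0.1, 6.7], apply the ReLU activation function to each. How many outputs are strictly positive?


ReLU(x) = max(0, x) for each element:
ReLU(5.6) = 5.6
ReLU(-4.2) = 0
ReLU(-4.1) = 0
ReLU(1.4) = 1.4
ReLU(4.1) = 4.1
ReLU(-0.1) = 0
ReLU(6.7) = 6.7
Active neurons (>0): 4

4


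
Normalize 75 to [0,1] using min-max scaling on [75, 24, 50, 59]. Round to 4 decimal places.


Min = 24, Max = 75
Range = 75 - 24 = 51
Scaled = (x - min) / (max - min)
= (75 - 24) / 51
= 51 / 51
= 1.0000

1.0000


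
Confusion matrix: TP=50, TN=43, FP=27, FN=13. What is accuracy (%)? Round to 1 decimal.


Accuracy = (TP + TN) / (TP + TN + FP + FN) * 100
= (50 + 43) / (50 + 43 + 27 + 13)
= 93 / 133
= 0.6992
= 69.9%

69.9


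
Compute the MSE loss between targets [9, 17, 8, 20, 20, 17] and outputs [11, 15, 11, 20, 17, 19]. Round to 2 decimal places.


Differences: [-2, 2, -3, 0, 3, -2]
Squared errors: [4, 4, 9, 0, 9, 4]
Sum of squared errors = 30
MSE = 30 / 6 = 5.00

5.00


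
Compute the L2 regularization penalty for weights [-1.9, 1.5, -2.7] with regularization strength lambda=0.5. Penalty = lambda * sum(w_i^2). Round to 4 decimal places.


Squaring each weight:
(-1.9)^2 = 3.61
1.5^2 = 2.25
(-2.7)^2 = 7.29
Sum of squares = 13.15
Penalty = 0.5 * 13.15 = 6.5750

6.5750


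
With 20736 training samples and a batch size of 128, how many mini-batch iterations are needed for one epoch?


Iterations per epoch = dataset_size / batch_size
= 20736 / 128
= 162

162


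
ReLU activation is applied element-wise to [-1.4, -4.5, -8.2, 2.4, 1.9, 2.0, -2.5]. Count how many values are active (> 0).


ReLU(x) = max(0, x) for each element:
ReLU(-1.4) = 0
ReLU(-4.5) = 0
ReLU(-8.2) = 0
ReLU(2.4) = 2.4
ReLU(1.9) = 1.9
ReLU(2.0) = 2.0
ReLU(-2.5) = 0
Active neurons (>0): 3

3


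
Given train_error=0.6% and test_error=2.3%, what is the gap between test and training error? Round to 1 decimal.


Generalization gap = test_error - train_error
= 2.3 - 0.6
= 1.7%
A small gap suggests good generalization.

1.7


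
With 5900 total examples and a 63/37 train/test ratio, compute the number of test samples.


Train samples = 5900 * 63% = 3717
Test samples = 5900 - 3717
= 2183

2183


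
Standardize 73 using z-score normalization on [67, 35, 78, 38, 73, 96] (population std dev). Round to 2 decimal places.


Mean = (67 + 35 + 78 + 38 + 73 + 96) / 6 = 64.5
Variance = sum((x_i - mean)^2) / n = 470.9167
Std = sqrt(470.9167) = 21.7006
Z = (x - mean) / std
= (73 - 64.5) / 21.7006
= 8.5 / 21.7006
= 0.39

0.39


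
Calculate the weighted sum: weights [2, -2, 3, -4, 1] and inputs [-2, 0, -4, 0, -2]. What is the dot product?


Element-wise products:
2 * -2 = -4
-2 * 0 = 0
3 * -4 = -12
-4 * 0 = 0
1 * -2 = -2
Sum = -4 + 0 + -12 + 0 + -2
= -18

-18


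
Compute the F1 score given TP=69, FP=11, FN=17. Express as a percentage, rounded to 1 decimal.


Precision = TP / (TP + FP) = 69 / 80 = 0.8625
Recall = TP / (TP + FN) = 69 / 86 = 0.8023
F1 = 2 * P * R / (P + R)
= 2 * 0.8625 * 0.8023 / (0.8625 + 0.8023)
= 1.384 / 1.6648
= 0.8313
As percentage: 83.1%

83.1


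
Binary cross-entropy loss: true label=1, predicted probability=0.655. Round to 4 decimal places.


For y=1: Loss = -log(p)
= -log(0.655)
= -(-0.4231)
= 0.4231

0.4231


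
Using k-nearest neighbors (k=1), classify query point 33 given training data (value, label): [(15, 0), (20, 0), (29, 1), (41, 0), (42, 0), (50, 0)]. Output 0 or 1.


Distances from query 33:
Point 29 (class 1): distance = 4
K=1 nearest neighbors: classes = [1]
Votes for class 1: 1 / 1
Majority vote => class 1

1


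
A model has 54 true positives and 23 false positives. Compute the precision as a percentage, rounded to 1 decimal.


Precision = TP / (TP + FP) * 100
= 54 / (54 + 23)
= 54 / 77
= 0.7013
= 70.1%

70.1


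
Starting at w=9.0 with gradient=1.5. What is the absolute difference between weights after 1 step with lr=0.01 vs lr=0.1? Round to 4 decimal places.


With lr=0.01: w_new = 9.0 - 0.01 * 1.5 = 8.985
With lr=0.1: w_new = 9.0 - 0.1 * 1.5 = 8.85
Absolute difference = |8.985 - 8.85|
= 0.1350

0.1350


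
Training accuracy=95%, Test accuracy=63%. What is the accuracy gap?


Gap = train_accuracy - test_accuracy
= 95 - 63
= 32%
This large gap strongly indicates overfitting.

32


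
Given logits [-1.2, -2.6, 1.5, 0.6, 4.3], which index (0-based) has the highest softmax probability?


Softmax is a monotonic transformation, so it preserves the argmax.
We need to find the index of the maximum logit.
Index 0: -1.2
Index 1: -2.6
Index 2: 1.5
Index 3: 0.6
Index 4: 4.3
Maximum logit = 4.3 at index 4

4


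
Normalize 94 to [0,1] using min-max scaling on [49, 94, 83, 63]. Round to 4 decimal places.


Min = 49, Max = 94
Range = 94 - 49 = 45
Scaled = (x - min) / (max - min)
= (94 - 49) / 45
= 45 / 45
= 1.0000

1.0000


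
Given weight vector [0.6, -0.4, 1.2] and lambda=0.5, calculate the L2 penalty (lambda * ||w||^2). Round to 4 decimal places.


Squaring each weight:
0.6^2 = 0.36
(-0.4)^2 = 0.16
1.2^2 = 1.44
Sum of squares = 1.96
Penalty = 0.5 * 1.96 = 0.9800

0.9800


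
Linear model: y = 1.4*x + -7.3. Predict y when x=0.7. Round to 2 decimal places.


y = 1.4 * 0.7 + (-7.3)
= 0.98 + (-7.3)
= -6.32

-6.32


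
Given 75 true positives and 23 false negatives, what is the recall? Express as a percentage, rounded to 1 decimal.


Recall = TP / (TP + FN) * 100
= 75 / (75 + 23)
= 75 / 98
= 0.7653
= 76.5%

76.5


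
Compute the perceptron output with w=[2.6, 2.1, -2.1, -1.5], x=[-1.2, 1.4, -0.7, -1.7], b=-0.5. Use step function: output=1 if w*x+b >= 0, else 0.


z = w . x + b
= 2.6*-1.2 + 2.1*1.4 + -2.1*-0.7 + -1.5*-1.7 + -0.5
= -3.12 + 2.94 + 1.47 + 2.55 + -0.5
= 3.84 + -0.5
= 3.34
Since z = 3.34 >= 0, output = 1

1


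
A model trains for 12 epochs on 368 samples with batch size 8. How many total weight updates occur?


Iterations per epoch = 368 / 8 = 46
Total updates = iterations_per_epoch * epochs
= 46 * 12
= 552

552


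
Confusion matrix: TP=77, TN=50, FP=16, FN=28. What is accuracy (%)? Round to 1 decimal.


Accuracy = (TP + TN) / (TP + TN + FP + FN) * 100
= (77 + 50) / (77 + 50 + 16 + 28)
= 127 / 171
= 0.7427
= 74.3%

74.3


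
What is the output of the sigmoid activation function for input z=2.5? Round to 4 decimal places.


sigmoid(z) = 1 / (1 + exp(-z))
exp(-(2.5)) = exp(-2.5) = 0.0821
1 + 0.0821 = 1.0821
1 / 1.0821 = 0.9241

0.9241


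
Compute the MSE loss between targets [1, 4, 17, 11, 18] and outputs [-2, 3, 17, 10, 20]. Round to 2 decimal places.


Differences: [3, 1, 0, 1, -2]
Squared errors: [9, 1, 0, 1, 4]
Sum of squared errors = 15
MSE = 15 / 5 = 3.00

3.00


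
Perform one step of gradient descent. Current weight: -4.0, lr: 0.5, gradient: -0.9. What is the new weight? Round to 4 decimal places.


w_new = w_old - lr * gradient
= -4.0 - 0.5 * -0.9
= -4.0 - (-0.45)
= -3.5500

-3.5500


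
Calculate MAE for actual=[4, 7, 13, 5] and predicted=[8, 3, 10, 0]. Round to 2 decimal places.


Absolute errors: [4, 4, 3, 5]
Sum of absolute errors = 16
MAE = 16 / 4 = 4.00

4.00


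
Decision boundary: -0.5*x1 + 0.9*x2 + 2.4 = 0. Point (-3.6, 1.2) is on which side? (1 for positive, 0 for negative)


Compute -0.5 * -3.6 + 0.9 * 1.2 + 2.4
= 1.8 + 1.08 + 2.4
= 5.28
Since 5.28 >= 0, the point is on the positive side.

1


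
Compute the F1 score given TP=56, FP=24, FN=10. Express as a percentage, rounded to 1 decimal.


Precision = TP / (TP + FP) = 56 / 80 = 0.7
Recall = TP / (TP + FN) = 56 / 66 = 0.8485
F1 = 2 * P * R / (P + R)
= 2 * 0.7 * 0.8485 / (0.7 + 0.8485)
= 1.1879 / 1.5485
= 0.7671
As percentage: 76.7%

76.7


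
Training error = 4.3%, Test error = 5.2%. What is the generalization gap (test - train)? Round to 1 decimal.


Generalization gap = test_error - train_error
= 5.2 - 4.3
= 0.9%
A small gap suggests good generalization.

0.9


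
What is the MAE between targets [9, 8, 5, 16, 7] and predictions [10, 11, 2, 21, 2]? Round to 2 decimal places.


Absolute errors: [1, 3, 3, 5, 5]
Sum of absolute errors = 17
MAE = 17 / 5 = 3.40

3.40


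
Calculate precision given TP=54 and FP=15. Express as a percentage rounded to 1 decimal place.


Precision = TP / (TP + FP) * 100
= 54 / (54 + 15)
= 54 / 69
= 0.7826
= 78.3%

78.3


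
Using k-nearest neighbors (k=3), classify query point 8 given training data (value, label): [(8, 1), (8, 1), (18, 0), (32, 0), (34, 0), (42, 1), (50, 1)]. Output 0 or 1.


Distances from query 8:
Point 8 (class 1): distance = 0
Point 8 (class 1): distance = 0
Point 18 (class 0): distance = 10
K=3 nearest neighbors: classes = [1, 1, 0]
Votes for class 1: 2 / 3
Majority vote => class 1

1


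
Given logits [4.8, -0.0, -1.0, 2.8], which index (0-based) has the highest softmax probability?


Softmax is a monotonic transformation, so it preserves the argmax.
We need to find the index of the maximum logit.
Index 0: 4.8
Index 1: -0.0
Index 2: -1.0
Index 3: 2.8
Maximum logit = 4.8 at index 0

0


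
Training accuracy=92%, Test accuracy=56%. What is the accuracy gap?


Gap = train_accuracy - test_accuracy
= 92 - 56
= 36%
This large gap strongly indicates overfitting.

36
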